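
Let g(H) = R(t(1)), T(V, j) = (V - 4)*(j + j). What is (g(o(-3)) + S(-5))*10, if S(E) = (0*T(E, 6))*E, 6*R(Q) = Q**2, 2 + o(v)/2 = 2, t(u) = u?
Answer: 5/3 ≈ 1.6667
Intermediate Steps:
T(V, j) = 2*j*(-4 + V) (T(V, j) = (-4 + V)*(2*j) = 2*j*(-4 + V))
o(v) = 0 (o(v) = -4 + 2*2 = -4 + 4 = 0)
R(Q) = Q**2/6
g(H) = 1/6 (g(H) = (1/6)*1**2 = (1/6)*1 = 1/6)
S(E) = 0 (S(E) = (0*(2*6*(-4 + E)))*E = (0*(-48 + 12*E))*E = 0*E = 0)
(g(o(-3)) + S(-5))*10 = (1/6 + 0)*10 = (1/6)*10 = 5/3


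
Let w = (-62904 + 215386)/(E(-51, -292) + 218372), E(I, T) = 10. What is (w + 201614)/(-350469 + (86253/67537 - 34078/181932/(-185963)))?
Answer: -493158206609598382316690/857259094705754415329837 ≈ -0.57527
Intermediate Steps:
w = 76241/109191 (w = (-62904 + 215386)/(10 + 218372) = 152482/218382 = 152482*(1/218382) = 76241/109191 ≈ 0.69824)
(w + 201614)/(-350469 + (86253/67537 - 34078/181932/(-185963))) = (76241/109191 + 201614)/(-350469 + (86253/67537 - 34078/181932/(-185963))) = 22014510515/(109191*(-350469 + (86253*(1/67537) - 34078*1/181932*(-1/185963)))) = 22014510515/(109191*(-350469 + (86253/67537 - 17039/90966*(-1/185963)))) = 22014510515/(109191*(-350469 + (86253/67537 + 17039/16916310258))) = 22014510515/(109191*(-350469 + 1459083659446217/1142476845894546)) = 22014510515/(109191*(-400401258620156195857/1142476845894546)) = (22014510515/109191)*(-1142476845894546/400401258620156195857) = -493158206609598382316690/857259094705754415329837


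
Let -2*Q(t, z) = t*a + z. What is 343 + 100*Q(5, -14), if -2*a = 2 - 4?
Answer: 793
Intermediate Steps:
a = 1 (a = -(2 - 4)/2 = -1/2*(-2) = 1)
Q(t, z) = -t/2 - z/2 (Q(t, z) = -(t*1 + z)/2 = -(t + z)/2 = -t/2 - z/2)
343 + 100*Q(5, -14) = 343 + 100*(-1/2*5 - 1/2*(-14)) = 343 + 100*(-5/2 + 7) = 343 + 100*(9/2) = 343 + 450 = 793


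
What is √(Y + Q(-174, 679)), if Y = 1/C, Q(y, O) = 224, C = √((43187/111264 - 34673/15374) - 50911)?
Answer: 2*√(294143350603231621236764600 - 2291846380585*I*√6447976864685823570)/2291846380585 ≈ 14.967 - 0.00014806*I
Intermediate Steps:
C = I*√6447976864685823570/11253768 (C = √((43187*(1/111264) - 34673*1/15374) - 50911) = √((2273/5856 - 34673/15374) - 50911) = √(-84049993/45015072 - 50911) = √(-2291846380585/45015072) = I*√6447976864685823570/11253768 ≈ 225.64*I)
Y = -4*I*√6447976864685823570/2291846380585 (Y = 1/(I*√6447976864685823570/11253768) = -4*I*√6447976864685823570/2291846380585 ≈ -0.0044319*I)
√(Y + Q(-174, 679)) = √(-4*I*√6447976864685823570/2291846380585 + 224) = √(224 - 4*I*√6447976864685823570/2291846380585)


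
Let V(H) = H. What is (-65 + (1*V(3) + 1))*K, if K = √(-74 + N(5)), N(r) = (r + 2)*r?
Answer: -61*I*√39 ≈ -380.94*I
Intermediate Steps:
N(r) = r*(2 + r) (N(r) = (2 + r)*r = r*(2 + r))
K = I*√39 (K = √(-74 + 5*(2 + 5)) = √(-74 + 5*7) = √(-74 + 35) = √(-39) = I*√39 ≈ 6.245*I)
(-65 + (1*V(3) + 1))*K = (-65 + (1*3 + 1))*(I*√39) = (-65 + (3 + 1))*(I*√39) = (-65 + 4)*(I*√39) = -61*I*√39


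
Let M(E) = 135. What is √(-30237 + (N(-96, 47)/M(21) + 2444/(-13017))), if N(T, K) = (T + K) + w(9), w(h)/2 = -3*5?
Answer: I*√1152800428760610/195255 ≈ 173.89*I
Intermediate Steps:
w(h) = -30 (w(h) = 2*(-3*5) = 2*(-15) = -30)
N(T, K) = -30 + K + T (N(T, K) = (T + K) - 30 = (K + T) - 30 = -30 + K + T)
√(-30237 + (N(-96, 47)/M(21) + 2444/(-13017))) = √(-30237 + ((-30 + 47 - 96)/135 + 2444/(-13017))) = √(-30237 + (-79*1/135 + 2444*(-1/13017))) = √(-30237 + (-79/135 - 2444/13017)) = √(-30237 - 452761/585765) = √(-17712229066/585765) = I*√1152800428760610/195255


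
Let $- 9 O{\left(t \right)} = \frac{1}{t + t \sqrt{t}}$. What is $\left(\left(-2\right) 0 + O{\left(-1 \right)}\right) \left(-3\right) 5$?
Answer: $- \frac{5}{6} + \frac{5 i}{6} \approx -0.83333 + 0.83333 i$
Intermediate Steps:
$O{\left(t \right)} = - \frac{1}{9 \left(t + t^{\frac{3}{2}}\right)}$ ($O{\left(t \right)} = - \frac{1}{9 \left(t + t \sqrt{t}\right)} = - \frac{1}{9 \left(t + t^{\frac{3}{2}}\right)}$)
$\left(\left(-2\right) 0 + O{\left(-1 \right)}\right) \left(-3\right) 5 = \left(\left(-2\right) 0 - \frac{1}{9 \left(-1\right) + 9 \left(-1\right)^{\frac{3}{2}}}\right) \left(-3\right) 5 = \left(0 - \frac{1}{-9 + 9 \left(- i\right)}\right) \left(-3\right) 5 = \left(0 - \frac{1}{-9 - 9 i}\right) \left(-3\right) 5 = \left(0 - \frac{-9 + 9 i}{162}\right) \left(-3\right) 5 = - \frac{-9 + 9 i}{162} \left(-3\right) 5 = \frac{-9 + 9 i}{54} \cdot 5 = \frac{5 \left(-9 + 9 i\right)}{54}$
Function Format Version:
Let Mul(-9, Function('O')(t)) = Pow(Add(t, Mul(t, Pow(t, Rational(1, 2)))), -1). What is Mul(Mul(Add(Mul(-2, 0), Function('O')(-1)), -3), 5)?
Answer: Add(Rational(-5, 6), Mul(Rational(5, 6), I)) ≈ Add(-0.83333, Mul(0.83333, I))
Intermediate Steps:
Function('O')(t) = Mul(Rational(-1, 9), Pow(Add(t, Pow(t, Rational(3, 2))), -1)) (Function('O')(t) = Mul(Rational(-1, 9), Pow(Add(t, Mul(t, Pow(t, Rational(1, 2)))), -1)) = Mul(Rational(-1, 9), Pow(Add(t, Pow(t, Rational(3, 2))), -1)))
Mul(Mul(Add(Mul(-2, 0), Function('O')(-1)), -3), 5) = Mul(Mul(Add(Mul(-2, 0), Mul(-1, Pow(Add(Mul(9, -1), Mul(9, Pow(-1, Rational(3, 2)))), -1))), -3), 5) = Mul(Mul(Add(0, Mul(-1, Pow(Add(-9, Mul(9, Mul(-1, I))), -1))), -3), 5) = Mul(Mul(Add(0, Mul(-1, Pow(Add(-9, Mul(-9, I)), -1))), -3), 5) = Mul(Mul(Add(0, Mul(-1, Mul(Rational(1, 162), Add(-9, Mul(9, I))))), -3), 5) = Mul(Mul(Add(0, Mul(Rational(-1, 162), Add(-9, Mul(9, I)))), -3), 5) = Mul(Mul(Mul(Rational(-1, 162), Add(-9, Mul(9, I))), -3), 5) = Mul(Mul(Rational(1, 54), Add(-9, Mul(9, I))), 5) = Mul(Rational(5, 54), Add(-9, Mul(9, I)))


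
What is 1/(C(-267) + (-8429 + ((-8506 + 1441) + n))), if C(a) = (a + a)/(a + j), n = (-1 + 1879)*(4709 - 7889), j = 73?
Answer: -97/580790531 ≈ -1.6701e-7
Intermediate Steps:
n = -5972040 (n = 1878*(-3180) = -5972040)
C(a) = 2*a/(73 + a) (C(a) = (a + a)/(a + 73) = (2*a)/(73 + a) = 2*a/(73 + a))
1/(C(-267) + (-8429 + ((-8506 + 1441) + n))) = 1/(2*(-267)/(73 - 267) + (-8429 + ((-8506 + 1441) - 5972040))) = 1/(2*(-267)/(-194) + (-8429 + (-7065 - 5972040))) = 1/(2*(-267)*(-1/194) + (-8429 - 5979105)) = 1/(267/97 - 5987534) = 1/(-580790531/97) = -97/580790531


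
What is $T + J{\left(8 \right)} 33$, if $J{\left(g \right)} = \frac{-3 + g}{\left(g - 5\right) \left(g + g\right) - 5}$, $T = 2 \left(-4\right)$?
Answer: $- \frac{179}{43} \approx -4.1628$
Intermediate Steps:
$T = -8$
$J{\left(g \right)} = \frac{-3 + g}{-5 + 2 g \left(-5 + g\right)}$ ($J{\left(g \right)} = \frac{-3 + g}{\left(-5 + g\right) 2 g - 5} = \frac{-3 + g}{2 g \left(-5 + g\right) - 5} = \frac{-3 + g}{-5 + 2 g \left(-5 + g\right)}$)
$T + J{\left(8 \right)} 33 = -8 + \frac{3 - 8}{5 - 2 \cdot 8^{2} + 10 \cdot 8} \cdot 33 = -8 + \frac{3 - 8}{5 - 128 + 80} \cdot 33 = -8 + \frac{1}{5 - 128 + 80} \left(-5\right) 33 = -8 + \frac{1}{-43} \left(-5\right) 33 = -8 + \left(- \frac{1}{43}\right) \left(-5\right) 33 = -8 + \frac{5}{43} \cdot 33 = -8 + \frac{165}{43} = - \frac{179}{43}$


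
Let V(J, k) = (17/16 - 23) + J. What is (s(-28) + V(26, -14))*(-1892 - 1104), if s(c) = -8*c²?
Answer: 75114963/4 ≈ 1.8779e+7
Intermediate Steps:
V(J, k) = -351/16 + J (V(J, k) = (17*(1/16) - 23) + J = (17/16 - 23) + J = -351/16 + J)
(s(-28) + V(26, -14))*(-1892 - 1104) = (-8*(-28)² + (-351/16 + 26))*(-1892 - 1104) = (-8*784 + 65/16)*(-2996) = (-6272 + 65/16)*(-2996) = -100287/16*(-2996) = 75114963/4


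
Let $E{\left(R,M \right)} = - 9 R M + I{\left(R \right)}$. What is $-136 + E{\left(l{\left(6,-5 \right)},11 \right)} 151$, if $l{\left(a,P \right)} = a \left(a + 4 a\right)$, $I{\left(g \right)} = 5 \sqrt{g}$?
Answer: $-2690956 + 4530 \sqrt{5} \approx -2.6808 \cdot 10^{6}$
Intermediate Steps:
$l{\left(a,P \right)} = 5 a^{2}$ ($l{\left(a,P \right)} = a 5 a = 5 a^{2}$)
$E{\left(R,M \right)} = 5 \sqrt{R} - 9 M R$ ($E{\left(R,M \right)} = - 9 R M + 5 \sqrt{R} = - 9 M R + 5 \sqrt{R} = 5 \sqrt{R} - 9 M R$)
$-136 + E{\left(l{\left(6,-5 \right)},11 \right)} 151 = -136 + \left(5 \sqrt{5 \cdot 6^{2}} - 99 \cdot 5 \cdot 6^{2}\right) 151 = -136 + \left(5 \sqrt{5 \cdot 36} - 99 \cdot 5 \cdot 36\right) 151 = -136 + \left(5 \sqrt{180} - 99 \cdot 180\right) 151 = -136 + \left(5 \cdot 6 \sqrt{5} - 17820\right) 151 = -136 + \left(30 \sqrt{5} - 17820\right) 151 = -136 + \left(-17820 + 30 \sqrt{5}\right) 151 = -136 - \left(2690820 - 4530 \sqrt{5}\right) = -2690956 + 4530 \sqrt{5}$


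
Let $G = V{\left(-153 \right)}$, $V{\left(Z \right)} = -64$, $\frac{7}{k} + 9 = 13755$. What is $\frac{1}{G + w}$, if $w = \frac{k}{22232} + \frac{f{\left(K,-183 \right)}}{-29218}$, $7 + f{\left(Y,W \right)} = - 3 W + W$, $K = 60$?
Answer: $- \frac{637789437264}{40826360454919} \approx -0.015622$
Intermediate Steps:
$k = \frac{7}{13746}$ ($k = \frac{7}{-9 + 13755} = \frac{7}{13746} \approx 0.00050924$)
$f{\left(Y,W \right)} = -7 - 2 W$ ($f{\left(Y,W \right)} = -7 + \left(- 3 W + W\right) = -7 - 2 W$)
$w = - \frac{7836470023}{637789437264}$ ($w = \frac{7}{13746 \cdot 22232} + \frac{-7 - -366}{-29218} = \frac{7}{13746} \cdot \frac{1}{22232} + \left(-7 + 366\right) \left(- \frac{1}{29218}\right) = \frac{1}{43657296} + 359 \left(- \frac{1}{29218}\right) = \frac{1}{43657296} - \frac{359}{29218} = - \frac{7836470023}{637789437264} \approx -0.012287$)
$G = -64$
$\frac{1}{G + w} = \frac{1}{-64 - \frac{7836470023}{637789437264}} = \frac{1}{- \frac{40826360454919}{637789437264}} = - \frac{637789437264}{40826360454919}$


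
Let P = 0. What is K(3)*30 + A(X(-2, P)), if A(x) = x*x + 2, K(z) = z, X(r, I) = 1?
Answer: 93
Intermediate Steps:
A(x) = 2 + x² (A(x) = x² + 2 = 2 + x²)
K(3)*30 + A(X(-2, P)) = 3*30 + (2 + 1²) = 90 + (2 + 1) = 90 + 3 = 93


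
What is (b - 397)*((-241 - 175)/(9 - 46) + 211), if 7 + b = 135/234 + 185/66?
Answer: -471084706/5291 ≈ -89035.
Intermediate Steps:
b = -1553/429 (b = -7 + (135/234 + 185/66) = -7 + (135*(1/234) + 185*(1/66)) = -7 + (15/26 + 185/66) = -7 + 1450/429 = -1553/429 ≈ -3.6200)
(b - 397)*((-241 - 175)/(9 - 46) + 211) = (-1553/429 - 397)*((-241 - 175)/(9 - 46) + 211) = -171866*(-416/(-37) + 211)/429 = -171866*(-416*(-1/37) + 211)/429 = -171866*(416/37 + 211)/429 = -171866/429*8223/37 = -471084706/5291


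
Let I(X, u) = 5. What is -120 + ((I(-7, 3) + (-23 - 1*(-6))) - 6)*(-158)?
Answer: 2724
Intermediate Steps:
-120 + ((I(-7, 3) + (-23 - 1*(-6))) - 6)*(-158) = -120 + ((5 + (-23 - 1*(-6))) - 6)*(-158) = -120 + ((5 + (-23 + 6)) - 6)*(-158) = -120 + ((5 - 17) - 6)*(-158) = -120 + (-12 - 6)*(-158) = -120 - 18*(-158) = -120 + 2844 = 2724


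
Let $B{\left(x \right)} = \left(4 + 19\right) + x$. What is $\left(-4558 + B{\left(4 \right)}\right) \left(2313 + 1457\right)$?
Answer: $-17081870$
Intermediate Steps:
$B{\left(x \right)} = 23 + x$
$\left(-4558 + B{\left(4 \right)}\right) \left(2313 + 1457\right) = \left(-4558 + \left(23 + 4\right)\right) \left(2313 + 1457\right) = \left(-4558 + 27\right) 3770 = \left(-4531\right) 3770 = -17081870$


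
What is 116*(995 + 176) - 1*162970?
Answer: -27134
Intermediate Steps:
116*(995 + 176) - 1*162970 = 116*1171 - 162970 = 135836 - 162970 = -27134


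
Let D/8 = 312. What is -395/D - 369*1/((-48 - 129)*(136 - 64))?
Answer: -6347/49088 ≈ -0.12930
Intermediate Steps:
D = 2496 (D = 8*312 = 2496)
-395/D - 369*1/((-48 - 129)*(136 - 64)) = -395/2496 - 369*1/((-48 - 129)*(136 - 64)) = -395*1/2496 - 369/((-177*72)) = -395/2496 - 369/(-12744) = -395/2496 - 369*(-1/12744) = -395/2496 + 41/1416 = -6347/49088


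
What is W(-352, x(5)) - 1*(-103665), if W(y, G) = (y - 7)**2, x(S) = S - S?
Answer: 232546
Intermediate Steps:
x(S) = 0
W(y, G) = (-7 + y)**2
W(-352, x(5)) - 1*(-103665) = (-7 - 352)**2 - 1*(-103665) = (-359)**2 + 103665 = 128881 + 103665 = 232546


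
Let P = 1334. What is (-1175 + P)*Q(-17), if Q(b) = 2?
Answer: 318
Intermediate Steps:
(-1175 + P)*Q(-17) = (-1175 + 1334)*2 = 159*2 = 318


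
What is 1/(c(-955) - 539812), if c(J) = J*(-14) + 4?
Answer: -1/526438 ≈ -1.8996e-6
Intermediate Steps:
c(J) = 4 - 14*J (c(J) = -14*J + 4 = 4 - 14*J)
1/(c(-955) - 539812) = 1/((4 - 14*(-955)) - 539812) = 1/((4 + 13370) - 539812) = 1/(13374 - 539812) = 1/(-526438) = -1/526438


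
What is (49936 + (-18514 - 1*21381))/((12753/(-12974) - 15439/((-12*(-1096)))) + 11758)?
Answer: 65897556768/77151811667 ≈ 0.85413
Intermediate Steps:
(49936 + (-18514 - 1*21381))/((12753/(-12974) - 15439/((-12*(-1096)))) + 11758) = (49936 + (-18514 - 21381))/((12753*(-1/12974) - 15439/13152) + 11758) = (49936 - 39895)/((-981/998 - 15439*1/13152) + 11758) = 10041/((-981/998 - 15439/13152) + 11758) = 10041/(-14155117/6562848 + 11758) = 10041/(77151811667/6562848) = 10041*(6562848/77151811667) = 65897556768/77151811667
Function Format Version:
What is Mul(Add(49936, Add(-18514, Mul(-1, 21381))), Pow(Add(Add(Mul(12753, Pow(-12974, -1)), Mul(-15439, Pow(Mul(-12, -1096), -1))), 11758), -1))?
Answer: Rational(65897556768, 77151811667) ≈ 0.85413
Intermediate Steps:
Mul(Add(49936, Add(-18514, Mul(-1, 21381))), Pow(Add(Add(Mul(12753, Pow(-12974, -1)), Mul(-15439, Pow(Mul(-12, -1096), -1))), 11758), -1)) = Mul(Add(49936, Add(-18514, -21381)), Pow(Add(Add(Mul(12753, Rational(-1, 12974)), Mul(-15439, Pow(13152, -1))), 11758), -1)) = Mul(Add(49936, -39895), Pow(Add(Add(Rational(-981, 998), Mul(-15439, Rational(1, 13152))), 11758), -1)) = Mul(10041, Pow(Add(Add(Rational(-981, 998), Rational(-15439, 13152)), 11758), -1)) = Mul(10041, Pow(Add(Rational(-14155117, 6562848), 11758), -1)) = Mul(10041, Pow(Rational(77151811667, 6562848), -1)) = Mul(10041, Rational(6562848, 77151811667)) = Rational(65897556768, 77151811667)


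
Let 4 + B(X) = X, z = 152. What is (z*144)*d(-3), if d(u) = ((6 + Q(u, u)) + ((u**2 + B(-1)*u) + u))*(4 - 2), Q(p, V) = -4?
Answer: 1006848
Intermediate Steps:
B(X) = -4 + X
d(u) = 4 - 8*u + 2*u**2 (d(u) = ((6 - 4) + ((u**2 + (-4 - 1)*u) + u))*(4 - 2) = (2 + ((u**2 - 5*u) + u))*2 = (2 + (u**2 - 4*u))*2 = (2 + u**2 - 4*u)*2 = 4 - 8*u + 2*u**2)
(z*144)*d(-3) = (152*144)*(4 - 8*(-3) + 2*(-3)**2) = 21888*(4 + 24 + 2*9) = 21888*(4 + 24 + 18) = 21888*46 = 1006848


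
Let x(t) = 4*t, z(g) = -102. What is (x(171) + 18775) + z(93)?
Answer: 19357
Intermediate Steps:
(x(171) + 18775) + z(93) = (4*171 + 18775) - 102 = (684 + 18775) - 102 = 19459 - 102 = 19357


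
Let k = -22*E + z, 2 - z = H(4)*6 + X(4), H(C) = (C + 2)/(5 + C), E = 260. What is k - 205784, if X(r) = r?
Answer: -211510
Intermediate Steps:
H(C) = (2 + C)/(5 + C)
z = -6 (z = 2 - (((2 + 4)/(5 + 4))*6 + 4) = 2 - ((6/9)*6 + 4) = 2 - (((1/9)*6)*6 + 4) = 2 - ((2/3)*6 + 4) = 2 - (4 + 4) = 2 - 1*8 = 2 - 8 = -6)
k = -5726 (k = -22*260 - 6 = -5720 - 6 = -5726)
k - 205784 = -5726 - 205784 = -211510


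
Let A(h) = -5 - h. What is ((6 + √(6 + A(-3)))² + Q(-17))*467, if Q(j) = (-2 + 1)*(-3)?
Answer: 31289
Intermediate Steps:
Q(j) = 3 (Q(j) = -1*(-3) = 3)
((6 + √(6 + A(-3)))² + Q(-17))*467 = ((6 + √(6 + (-5 - 1*(-3))))² + 3)*467 = ((6 + √(6 + (-5 + 3)))² + 3)*467 = ((6 + √(6 - 2))² + 3)*467 = ((6 + √4)² + 3)*467 = ((6 + 2)² + 3)*467 = (8² + 3)*467 = (64 + 3)*467 = 67*467 = 31289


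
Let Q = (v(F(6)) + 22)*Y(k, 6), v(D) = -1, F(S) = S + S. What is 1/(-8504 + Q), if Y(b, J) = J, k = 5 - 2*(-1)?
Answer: -1/8378 ≈ -0.00011936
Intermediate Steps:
k = 7 (k = 5 + 2 = 7)
F(S) = 2*S
Q = 126 (Q = (-1 + 22)*6 = 21*6 = 126)
1/(-8504 + Q) = 1/(-8504 + 126) = 1/(-8378) = -1/8378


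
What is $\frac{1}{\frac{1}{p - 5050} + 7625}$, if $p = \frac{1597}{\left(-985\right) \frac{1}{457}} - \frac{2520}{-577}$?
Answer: $\frac{3288771383}{25076881227030} \approx 0.00013115$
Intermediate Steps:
$p = - \frac{418629133}{568345}$ ($p = \frac{1597}{\left(-985\right) \frac{1}{457}} - - \frac{2520}{577} = \frac{1597}{- \frac{985}{457}} + \frac{2520}{577} = 1597 \left(- \frac{457}{985}\right) + \frac{2520}{577} = - \frac{729829}{985} + \frac{2520}{577} = - \frac{418629133}{568345} \approx -736.58$)
$\frac{1}{\frac{1}{p - 5050} + 7625} = \frac{1}{\frac{1}{- \frac{418629133}{568345} - 5050} + 7625} = \frac{1}{\frac{1}{- \frac{3288771383}{568345}} + 7625} = \frac{1}{- \frac{568345}{3288771383} + 7625} = \frac{1}{\frac{25076881227030}{3288771383}} = \frac{3288771383}{25076881227030}$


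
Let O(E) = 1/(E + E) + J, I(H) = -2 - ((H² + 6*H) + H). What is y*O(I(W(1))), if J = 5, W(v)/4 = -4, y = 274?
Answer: 199883/146 ≈ 1369.1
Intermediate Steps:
W(v) = -16 (W(v) = 4*(-4) = -16)
I(H) = -2 - H² - 7*H (I(H) = -2 - (H² + 7*H) = -2 + (-H² - 7*H) = -2 - H² - 7*H)
O(E) = 5 + 1/(2*E) (O(E) = 1/(E + E) + 5 = 1/(2*E) + 5 = 5 + 1/(2*E))
y*O(I(W(1))) = 274*(5 + 1/(2*(-2 - 1*(-16)² - 7*(-16)))) = 274*(5 + 1/(2*(-2 - 1*256 + 112))) = 274*(5 + 1/(2*(-2 - 256 + 112))) = 274*(5 + (½)/(-146)) = 274*(5 + (½)*(-1/146)) = 274*(5 - 1/292) = 274*(1459/292) = 199883/146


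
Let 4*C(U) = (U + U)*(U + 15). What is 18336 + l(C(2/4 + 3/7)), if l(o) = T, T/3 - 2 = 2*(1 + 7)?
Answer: 18390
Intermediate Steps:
T = 54 (T = 6 + 3*(2*(1 + 7)) = 6 + 3*(2*8) = 6 + 3*16 = 6 + 48 = 54)
C(U) = U*(15 + U)/2 (C(U) = ((U + U)*(U + 15))/4 = ((2*U)*(15 + U))/4 = (2*U*(15 + U))/4 = U*(15 + U)/2)
l(o) = 54
18336 + l(C(2/4 + 3/7)) = 18336 + 54 = 18390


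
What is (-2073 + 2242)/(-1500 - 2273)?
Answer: -169/3773 ≈ -0.044792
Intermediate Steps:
(-2073 + 2242)/(-1500 - 2273) = 169/(-3773) = 169*(-1/3773) = -169/3773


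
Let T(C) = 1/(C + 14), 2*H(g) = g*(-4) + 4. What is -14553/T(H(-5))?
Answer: -378378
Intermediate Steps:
H(g) = 2 - 2*g (H(g) = (g*(-4) + 4)/2 = (-4*g + 4)/2 = (4 - 4*g)/2 = 2 - 2*g)
T(C) = 1/(14 + C)
-14553/T(H(-5)) = -(232848 + 145530) = -14553/(1/(14 + (2 + 10))) = -14553/(1/(14 + 12)) = -14553/(1/26) = -14553/1/26 = -14553*26 = -378378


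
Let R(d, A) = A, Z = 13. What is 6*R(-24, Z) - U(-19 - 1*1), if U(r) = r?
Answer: 98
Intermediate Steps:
6*R(-24, Z) - U(-19 - 1*1) = 6*13 - (-19 - 1*1) = 78 - (-19 - 1) = 78 - 1*(-20) = 78 + 20 = 98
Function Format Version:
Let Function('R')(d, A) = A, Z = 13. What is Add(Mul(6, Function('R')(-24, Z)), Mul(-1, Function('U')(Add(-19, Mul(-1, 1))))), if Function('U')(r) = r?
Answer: 98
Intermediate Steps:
Add(Mul(6, Function('R')(-24, Z)), Mul(-1, Function('U')(Add(-19, Mul(-1, 1))))) = Add(Mul(6, 13), Mul(-1, Add(-19, Mul(-1, 1)))) = Add(78, Mul(-1, Add(-19, -1))) = Add(78, Mul(-1, -20)) = Add(78, 20) = 98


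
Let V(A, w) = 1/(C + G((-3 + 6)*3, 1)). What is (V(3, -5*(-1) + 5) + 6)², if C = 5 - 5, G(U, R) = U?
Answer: 3025/81 ≈ 37.346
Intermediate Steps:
C = 0
V(A, w) = ⅑ (V(A, w) = 1/(0 + (-3 + 6)*3) = 1/(0 + 3*3) = 1/(0 + 9) = 1/9 = ⅑)
(V(3, -5*(-1) + 5) + 6)² = (⅑ + 6)² = (55/9)² = 3025/81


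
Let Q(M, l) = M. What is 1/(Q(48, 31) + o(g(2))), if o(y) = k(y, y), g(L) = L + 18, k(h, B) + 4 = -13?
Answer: 1/31 ≈ 0.032258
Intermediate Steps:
k(h, B) = -17 (k(h, B) = -4 - 13 = -17)
g(L) = 18 + L
o(y) = -17
1/(Q(48, 31) + o(g(2))) = 1/(48 - 17) = 1/31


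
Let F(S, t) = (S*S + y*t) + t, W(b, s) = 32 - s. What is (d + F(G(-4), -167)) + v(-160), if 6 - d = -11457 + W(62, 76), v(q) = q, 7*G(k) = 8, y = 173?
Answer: -867775/49 ≈ -17710.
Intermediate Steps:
G(k) = 8/7 (G(k) = (⅐)*8 = 8/7)
F(S, t) = S² + 174*t (F(S, t) = (S*S + 173*t) + t = (S² + 173*t) + t = S² + 174*t)
d = 11507 (d = 6 - (-11457 + (32 - 1*76)) = 6 - (-11457 + (32 - 76)) = 6 - (-11457 - 44) = 6 - 1*(-11501) = 6 + 11501 = 11507)
(d + F(G(-4), -167)) + v(-160) = (11507 + ((8/7)² + 174*(-167))) - 160 = (11507 + (64/49 - 29058)) - 160 = (11507 - 1423778/49) - 160 = -859935/49 - 160 = -867775/49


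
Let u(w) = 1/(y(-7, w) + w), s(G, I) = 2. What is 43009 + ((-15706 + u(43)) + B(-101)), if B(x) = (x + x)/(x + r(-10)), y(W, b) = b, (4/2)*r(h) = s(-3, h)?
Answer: 29352909/1075 ≈ 27305.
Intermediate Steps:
r(h) = 1 (r(h) = (½)*2 = 1)
u(w) = 1/(2*w) (u(w) = 1/(w + w) = 1/(2*w))
B(x) = 2*x/(1 + x) (B(x) = (x + x)/(x + 1) = (2*x)/(1 + x) = 2*x/(1 + x))
43009 + ((-15706 + u(43)) + B(-101)) = 43009 + ((-15706 + (½)/43) + 2*(-101)/(1 - 101)) = 43009 + ((-15706 + (½)*(1/43)) + 2*(-101)/(-100)) = 43009 + ((-15706 + 1/86) + 2*(-101)*(-1/100)) = 43009 + (-1350715/86 + 101/50) = 43009 - 16881766/1075 = 29352909/1075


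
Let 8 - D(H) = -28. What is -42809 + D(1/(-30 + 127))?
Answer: -42773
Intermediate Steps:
D(H) = 36 (D(H) = 8 - 1*(-28) = 8 + 28 = 36)
-42809 + D(1/(-30 + 127)) = -42809 + 36 = -42773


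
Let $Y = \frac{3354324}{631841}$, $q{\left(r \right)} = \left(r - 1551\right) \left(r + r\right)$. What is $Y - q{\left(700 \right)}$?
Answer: $\frac{752778721724}{631841} \approx 1.1914 \cdot 10^{6}$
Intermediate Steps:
$q{\left(r \right)} = 2 r \left(-1551 + r\right)$ ($q{\left(r \right)} = \left(-1551 + r\right) 2 r = 2 r \left(-1551 + r\right)$)
$Y = \frac{3354324}{631841}$ ($Y = 3354324 \cdot \frac{1}{631841} = \frac{3354324}{631841} \approx 5.3088$)
$Y - q{\left(700 \right)} = \frac{3354324}{631841} - 2 \cdot 700 \left(-1551 + 700\right) = \frac{3354324}{631841} - 2 \cdot 700 \left(-851\right) = \frac{3354324}{631841} - -1191400 = \frac{3354324}{631841} + 1191400 = \frac{752778721724}{631841}$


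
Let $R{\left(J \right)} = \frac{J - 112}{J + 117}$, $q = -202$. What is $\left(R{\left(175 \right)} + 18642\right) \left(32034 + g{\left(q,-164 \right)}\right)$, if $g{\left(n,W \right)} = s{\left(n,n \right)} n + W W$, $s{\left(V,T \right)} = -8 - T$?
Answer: $\frac{53733055017}{146} \approx 3.6803 \cdot 10^{8}$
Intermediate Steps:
$g{\left(n,W \right)} = W^{2} + n \left(-8 - n\right)$ ($g{\left(n,W \right)} = \left(-8 - n\right) n + W W = n \left(-8 - n\right) + W^{2} = W^{2} + n \left(-8 - n\right)$)
$R{\left(J \right)} = \frac{-112 + J}{117 + J}$
$\left(R{\left(175 \right)} + 18642\right) \left(32034 + g{\left(q,-164 \right)}\right) = \left(\frac{-112 + 175}{117 + 175} + 18642\right) \left(32034 + \left(\left(-164\right)^{2} - - 202 \left(8 - 202\right)\right)\right) = \left(\frac{1}{292} \cdot 63 + 18642\right) \left(32034 + \left(26896 - \left(-202\right) \left(-194\right)\right)\right) = \left(\frac{1}{292} \cdot 63 + 18642\right) \left(32034 + \left(26896 - 39188\right)\right) = \left(\frac{63}{292} + 18642\right) \left(32034 - 12292\right) = \frac{5443527}{292} \cdot 19742 = \frac{53733055017}{146}$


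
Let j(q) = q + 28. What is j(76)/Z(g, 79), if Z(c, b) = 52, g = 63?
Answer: 2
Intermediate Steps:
j(q) = 28 + q
j(76)/Z(g, 79) = (28 + 76)/52 = 104*(1/52) = 2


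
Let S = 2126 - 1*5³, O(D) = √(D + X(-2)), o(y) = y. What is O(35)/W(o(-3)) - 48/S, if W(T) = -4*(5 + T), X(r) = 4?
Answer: -16/667 - √39/8 ≈ -0.80461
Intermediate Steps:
O(D) = √(4 + D) (O(D) = √(D + 4) = √(4 + D))
W(T) = -20 - 4*T
S = 2001 (S = 2126 - 1*125 = 2126 - 125 = 2001)
O(35)/W(o(-3)) - 48/S = √(4 + 35)/(-20 - 4*(-3)) - 48/2001 = √39/(-20 + 12) - 48*1/2001 = √39/(-8) - 16/667 = √39*(-⅛) - 16/667 = -√39/8 - 16/667 = -16/667 - √39/8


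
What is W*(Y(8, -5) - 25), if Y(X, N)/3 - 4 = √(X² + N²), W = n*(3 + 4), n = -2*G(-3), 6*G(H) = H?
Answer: -91 + 21*√89 ≈ 107.11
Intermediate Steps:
G(H) = H/6
n = 1 (n = -(-3)/3 = -2*(-½) = 1)
W = 7 (W = 1*(3 + 4) = 1*7 = 7)
Y(X, N) = 12 + 3*√(N² + X²) (Y(X, N) = 12 + 3*√(X² + N²) = 12 + 3*√(N² + X²))
W*(Y(8, -5) - 25) = 7*((12 + 3*√((-5)² + 8²)) - 25) = 7*((12 + 3*√(25 + 64)) - 25) = 7*((12 + 3*√89) - 25) = 7*(-13 + 3*√89) = -91 + 21*√89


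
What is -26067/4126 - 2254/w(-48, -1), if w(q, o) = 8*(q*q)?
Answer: -122441737/19012608 ≈ -6.4400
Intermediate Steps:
w(q, o) = 8*q²
-26067/4126 - 2254/w(-48, -1) = -26067/4126 - 2254/(8*(-48)²) = -26067*1/4126 - 2254/(8*2304) = -26067/4126 - 2254/18432 = -26067/4126 - 2254*1/18432 = -26067/4126 - 1127/9216 = -122441737/19012608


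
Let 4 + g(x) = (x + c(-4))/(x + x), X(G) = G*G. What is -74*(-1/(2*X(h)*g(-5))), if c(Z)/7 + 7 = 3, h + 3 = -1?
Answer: -185/56 ≈ -3.3036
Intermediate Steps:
h = -4 (h = -3 - 1 = -4)
c(Z) = -28 (c(Z) = -49 + 7*3 = -49 + 21 = -28)
X(G) = G²
g(x) = -4 + (-28 + x)/(2*x) (g(x) = -4 + (x - 28)/(x + x) = -4 + (-28 + x)/((2*x)) = -4 + (-28 + x)*(1/(2*x)) = -4 + (-28 + x)/(2*x))
-74*(-1/(2*X(h)*g(-5))) = -74*(-1/(32*(-7/2 - 14/(-5)))) = -74*(-1/(32*(-7/2 - 14*(-⅕)))) = -74*(-1/(32*(-7/2 + 14/5))) = -74/((16*(-7/10))*(-2)) = -74/((-56/5*(-2))) = -74/112/5 = -74*5/112 = -185/56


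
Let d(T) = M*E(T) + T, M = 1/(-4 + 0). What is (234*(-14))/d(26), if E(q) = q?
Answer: -168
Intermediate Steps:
M = -¼ (M = 1/(-4) = -¼ ≈ -0.25000)
d(T) = 3*T/4 (d(T) = -T/4 + T = 3*T/4)
(234*(-14))/d(26) = (234*(-14))/(((¾)*26)) = -3276/39/2 = -3276*2/39 = -168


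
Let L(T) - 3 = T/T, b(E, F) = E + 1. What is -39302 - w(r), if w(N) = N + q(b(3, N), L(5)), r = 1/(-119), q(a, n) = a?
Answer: -4677413/119 ≈ -39306.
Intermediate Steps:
b(E, F) = 1 + E
L(T) = 4 (L(T) = 3 + T/T = 3 + 1 = 4)
r = -1/119 ≈ -0.0084034
w(N) = 4 + N (w(N) = N + (1 + 3) = N + 4 = 4 + N)
-39302 - w(r) = -39302 - (4 - 1/119) = -39302 - 1*475/119 = -39302 - 475/119 = -4677413/119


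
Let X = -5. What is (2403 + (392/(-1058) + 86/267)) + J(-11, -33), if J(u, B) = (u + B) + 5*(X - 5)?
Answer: 326123249/141243 ≈ 2309.0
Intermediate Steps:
J(u, B) = -50 + B + u (J(u, B) = (u + B) + 5*(-5 - 5) = (B + u) + 5*(-10) = (B + u) - 50 = -50 + B + u)
(2403 + (392/(-1058) + 86/267)) + J(-11, -33) = (2403 + (392/(-1058) + 86/267)) + (-50 - 33 - 11) = (2403 + (392*(-1/1058) + 86*(1/267))) - 94 = (2403 + (-196/529 + 86/267)) - 94 = (2403 - 6838/141243) - 94 = 339400091/141243 - 94 = 326123249/141243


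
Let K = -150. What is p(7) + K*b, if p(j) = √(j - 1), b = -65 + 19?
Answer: 6900 + √6 ≈ 6902.5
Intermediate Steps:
b = -46
p(j) = √(-1 + j)
p(7) + K*b = √(-1 + 7) - 150*(-46) = √6 + 6900 = 6900 + √6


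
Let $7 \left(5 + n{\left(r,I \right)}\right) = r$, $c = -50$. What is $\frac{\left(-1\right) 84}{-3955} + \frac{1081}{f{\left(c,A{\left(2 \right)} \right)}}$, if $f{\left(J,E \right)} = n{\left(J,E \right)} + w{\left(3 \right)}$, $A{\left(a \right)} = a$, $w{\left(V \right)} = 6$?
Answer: $- \frac{4274839}{24295} \approx -175.96$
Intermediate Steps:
$n{\left(r,I \right)} = -5 + \frac{r}{7}$
$f{\left(J,E \right)} = 1 + \frac{J}{7}$ ($f{\left(J,E \right)} = \left(-5 + \frac{J}{7}\right) + 6 = 1 + \frac{J}{7}$)
$\frac{\left(-1\right) 84}{-3955} + \frac{1081}{f{\left(c,A{\left(2 \right)} \right)}} = \frac{\left(-1\right) 84}{-3955} + \frac{1081}{1 + \frac{1}{7} \left(-50\right)} = \left(-84\right) \left(- \frac{1}{3955}\right) + \frac{1081}{1 - \frac{50}{7}} = \frac{12}{565} + \frac{1081}{- \frac{43}{7}} = \frac{12}{565} + 1081 \left(- \frac{7}{43}\right) = \frac{12}{565} - \frac{7567}{43} = - \frac{4274839}{24295}$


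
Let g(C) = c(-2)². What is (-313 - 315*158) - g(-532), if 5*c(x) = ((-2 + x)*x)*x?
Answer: -1252331/25 ≈ -50093.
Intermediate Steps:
c(x) = x²*(-2 + x)/5 (c(x) = (((-2 + x)*x)*x)/5 = ((x*(-2 + x))*x)/5 = (x²*(-2 + x))/5 = x²*(-2 + x)/5)
g(C) = 256/25 (g(C) = ((⅕)*(-2)²*(-2 - 2))² = ((⅕)*4*(-4))² = (-16/5)² = 256/25)
(-313 - 315*158) - g(-532) = (-313 - 315*158) - 1*256/25 = (-313 - 49770) - 256/25 = -50083 - 256/25 = -1252331/25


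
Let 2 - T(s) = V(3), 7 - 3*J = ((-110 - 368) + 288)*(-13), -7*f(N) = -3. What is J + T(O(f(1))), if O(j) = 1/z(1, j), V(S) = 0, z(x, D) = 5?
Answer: -819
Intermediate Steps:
f(N) = 3/7 (f(N) = -1/7*(-3) = 3/7)
O(j) = 1/5
J = -821 (J = 7/3 - ((-110 - 368) + 288)*(-13)/3 = 7/3 - (-478 + 288)*(-13)/3 = 7/3 - (-190)*(-13)/3 = 7/3 - 1/3*2470 = 7/3 - 2470/3 = -821)
T(s) = 2 (T(s) = 2 - 1*0 = 2 + 0 = 2)
J + T(O(f(1))) = -821 + 2 = -819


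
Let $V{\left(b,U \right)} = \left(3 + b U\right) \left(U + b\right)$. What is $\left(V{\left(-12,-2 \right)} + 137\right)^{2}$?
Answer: $58081$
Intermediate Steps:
$V{\left(b,U \right)} = \left(3 + U b\right) \left(U + b\right)$
$\left(V{\left(-12,-2 \right)} + 137\right)^{2} = \left(\left(3 \left(-2\right) + 3 \left(-12\right) - 2 \left(-12\right)^{2} - 12 \left(-2\right)^{2}\right) + 137\right)^{2} = \left(\left(-6 - 36 - 288 - 48\right) + 137\right)^{2} = \left(-378 + 137\right)^{2} = \left(-241\right)^{2} = 58081$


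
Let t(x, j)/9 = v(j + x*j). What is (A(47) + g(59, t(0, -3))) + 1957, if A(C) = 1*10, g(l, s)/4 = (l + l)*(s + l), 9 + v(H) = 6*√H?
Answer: -8417 + 25488*I*√3 ≈ -8417.0 + 44147.0*I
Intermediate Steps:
v(H) = -9 + 6*√H
t(x, j) = -81 + 54*√(j + j*x) (t(x, j) = 9*(-9 + 6*√(j + x*j)) = 9*(-9 + 6*√(j + j*x)) = -81 + 54*√(j + j*x))
g(l, s) = 8*l*(l + s) (g(l, s) = 4*((l + l)*(s + l)) = 4*((2*l)*(l + s)) = 4*(2*l*(l + s)) = 8*l*(l + s))
A(C) = 10
(A(47) + g(59, t(0, -3))) + 1957 = (10 + 8*59*(59 + (-81 + 54*√(-3*(1 + 0))))) + 1957 = (10 + 8*59*(59 + (-81 + 54*√(-3*1)))) + 1957 = (10 + 8*59*(59 + (-81 + 54*√(-3)))) + 1957 = (10 + 8*59*(59 + (-81 + 54*(I*√3)))) + 1957 = (10 + 8*59*(59 + (-81 + 54*I*√3))) + 1957 = (10 + 8*59*(-22 + 54*I*√3)) + 1957 = (10 + (-10384 + 25488*I*√3)) + 1957 = (-10374 + 25488*I*√3) + 1957 = -8417 + 25488*I*√3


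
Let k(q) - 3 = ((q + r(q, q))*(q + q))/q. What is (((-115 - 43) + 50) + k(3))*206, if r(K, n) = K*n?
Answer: -16686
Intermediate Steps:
k(q) = 3 + 2*q + 2*q² (k(q) = 3 + ((q + q*q)*(q + q))/q = 3 + ((q + q²)*(2*q))/q = 3 + (2*q*(q + q²))/q = 3 + (2*q + 2*q²) = 3 + 2*q + 2*q²)
(((-115 - 43) + 50) + k(3))*206 = (((-115 - 43) + 50) + (3 + 2*3 + 2*3²))*206 = ((-158 + 50) + (3 + 6 + 2*9))*206 = (-108 + (3 + 6 + 18))*206 = (-108 + 27)*206 = -81*206 = -16686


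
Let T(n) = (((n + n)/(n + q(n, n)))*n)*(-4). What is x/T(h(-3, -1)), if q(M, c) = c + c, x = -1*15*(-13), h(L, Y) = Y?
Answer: 585/8 ≈ 73.125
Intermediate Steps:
x = 195 (x = -15*(-13) = 195)
q(M, c) = 2*c
T(n) = -8*n/3 (T(n) = (((n + n)/(n + 2*n))*n)*(-4) = (((2*n)/((3*n)))*n)*(-4) = (((2*n)*(1/(3*n)))*n)*(-4) = (2*n/3)*(-4) = -8*n/3)
x/T(h(-3, -1)) = 195/((-8/3*(-1))) = 195/(8/3) = 195*(3/8) = 585/8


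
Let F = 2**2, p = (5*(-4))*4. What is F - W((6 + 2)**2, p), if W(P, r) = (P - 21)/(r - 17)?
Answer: 431/97 ≈ 4.4433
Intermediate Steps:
p = -80 (p = -20*4 = -80)
W(P, r) = (-21 + P)/(-17 + r)
F = 4
F - W((6 + 2)**2, p) = 4 - (-21 + (6 + 2)**2)/(-17 - 80) = 4 - (-21 + 8**2)/(-97) = 4 - (-1)*(-21 + 64)/97 = 4 - (-1)*43/97 = 4 - 1*(-43/97) = 4 + 43/97 = 431/97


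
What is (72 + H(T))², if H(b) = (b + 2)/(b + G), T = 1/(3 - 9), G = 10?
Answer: 18139081/3481 ≈ 5210.9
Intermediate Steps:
T = -⅙ (T = 1/(-6) = -⅙ ≈ -0.16667)
H(b) = (2 + b)/(10 + b) (H(b) = (b + 2)/(b + 10) = (2 + b)/(10 + b))
(72 + H(T))² = (72 + (2 - ⅙)/(10 - ⅙))² = (72 + (11/6)/(59/6))² = (72 + (6/59)*(11/6))² = (72 + 11/59)² = (4259/59)² = 18139081/3481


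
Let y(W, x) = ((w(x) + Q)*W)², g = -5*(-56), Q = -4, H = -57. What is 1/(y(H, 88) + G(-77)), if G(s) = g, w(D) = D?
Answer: 1/22925224 ≈ 4.3620e-8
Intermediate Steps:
g = 280
y(W, x) = W²*(-4 + x)² (y(W, x) = ((x - 4)*W)² = ((-4 + x)*W)² = (W*(-4 + x))² = W²*(-4 + x)²)
G(s) = 280
1/(y(H, 88) + G(-77)) = 1/((-57)²*(-4 + 88)² + 280) = 1/(3249*84² + 280) = 1/(3249*7056 + 280) = 1/(22924944 + 280) = 1/22925224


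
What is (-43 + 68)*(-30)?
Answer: -750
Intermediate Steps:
(-43 + 68)*(-30) = 25*(-30) = -750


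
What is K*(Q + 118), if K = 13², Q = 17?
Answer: 22815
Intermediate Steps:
K = 169
K*(Q + 118) = 169*(17 + 118) = 169*135 = 22815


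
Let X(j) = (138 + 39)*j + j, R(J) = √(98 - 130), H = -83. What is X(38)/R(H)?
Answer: -1691*I*√2/2 ≈ -1195.7*I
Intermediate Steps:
R(J) = 4*I*√2 (R(J) = √(-32) = 4*I*√2)
X(j) = 178*j (X(j) = 177*j + j = 178*j)
X(38)/R(H) = (178*38)/((4*I*√2)) = 6764*(-I*√2/8) = -1691*I*√2/2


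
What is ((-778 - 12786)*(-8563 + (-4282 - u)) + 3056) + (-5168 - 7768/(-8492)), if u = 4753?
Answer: 506754072622/2123 ≈ 2.3870e+8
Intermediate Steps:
((-778 - 12786)*(-8563 + (-4282 - u)) + 3056) + (-5168 - 7768/(-8492)) = ((-778 - 12786)*(-8563 + (-4282 - 1*4753)) + 3056) + (-5168 - 7768/(-8492)) = (-13564*(-8563 + (-4282 - 4753)) + 3056) + (-5168 - 7768*(-1)/8492) = (-13564*(-8563 - 9035) + 3056) + (-5168 - 1*(-1942/2123)) = (-13564*(-17598) + 3056) + (-5168 + 1942/2123) = (238699272 + 3056) - 10969722/2123 = 238702328 - 10969722/2123 = 506754072622/2123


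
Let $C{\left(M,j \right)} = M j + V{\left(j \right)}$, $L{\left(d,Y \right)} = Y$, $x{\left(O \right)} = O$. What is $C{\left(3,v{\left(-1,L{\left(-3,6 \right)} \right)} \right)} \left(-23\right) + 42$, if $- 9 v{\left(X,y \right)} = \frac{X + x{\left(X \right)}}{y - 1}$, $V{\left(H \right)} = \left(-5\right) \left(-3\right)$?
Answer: $- \frac{4591}{15} \approx -306.07$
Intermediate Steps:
$V{\left(H \right)} = 15$
$v{\left(X,y \right)} = - \frac{2 X}{9 \left(-1 + y\right)}$ ($v{\left(X,y \right)} = - \frac{\left(X + X\right) \frac{1}{y - 1}}{9} = - \frac{2 X \frac{1}{-1 + y}}{9} = - \frac{2 X}{9 \left(-1 + y\right)}$)
$C{\left(M,j \right)} = 15 + M j$ ($C{\left(M,j \right)} = M j + 15 = 15 + M j$)
$C{\left(3,v{\left(-1,L{\left(-3,6 \right)} \right)} \right)} \left(-23\right) + 42 = \left(15 + 3 \left(\left(-2\right) \left(-1\right) \frac{1}{-9 + 9 \cdot 6}\right)\right) \left(-23\right) + 42 = \left(15 + 3 \left(\left(-2\right) \left(-1\right) \frac{1}{-9 + 54}\right)\right) \left(-23\right) + 42 = \left(15 + 3 \left(\left(-2\right) \left(-1\right) \frac{1}{45}\right)\right) \left(-23\right) + 42 = \left(15 + 3 \cdot \frac{2}{45}\right) \left(-23\right) + 42 = \left(15 + \frac{2}{15}\right) \left(-23\right) + 42 = \frac{227}{15} \left(-23\right) + 42 = - \frac{5221}{15} + 42 = - \frac{4591}{15}$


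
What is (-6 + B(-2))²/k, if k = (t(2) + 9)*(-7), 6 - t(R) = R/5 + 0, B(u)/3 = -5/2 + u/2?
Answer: -5445/2044 ≈ -2.6639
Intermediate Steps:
B(u) = -15/2 + 3*u/2 (B(u) = 3*(-5/2 + u/2) = -15/2 + 3*u/2)
t(R) = 6 - R/5 (t(R) = 6 - (R/5 + 0) = 6 - R/5)
k = -511/5 (k = ((6 - ⅕*2) + 9)*(-7) = ((6 - ⅖) + 9)*(-7) = (28/5 + 9)*(-7) = (73/5)*(-7) = -511/5 ≈ -102.20)
(-6 + B(-2))²/k = (-6 + (-15/2 + (3/2)*(-2)))²/(-511/5) = (-6 + (-15/2 - 3))²*(-5/511) = (-6 - 21/2)²*(-5/511) = (-33/2)²*(-5/511) = (1089/4)*(-5/511) = -5445/2044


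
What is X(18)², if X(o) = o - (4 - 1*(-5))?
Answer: 81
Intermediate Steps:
X(o) = -9 + o (X(o) = o - (4 + 5) = o - 1*9 = o - 9 = -9 + o)
X(18)² = (-9 + 18)² = 9² = 81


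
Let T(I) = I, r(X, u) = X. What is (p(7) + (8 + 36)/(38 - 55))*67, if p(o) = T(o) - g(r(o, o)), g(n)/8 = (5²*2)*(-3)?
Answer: 1371825/17 ≈ 80696.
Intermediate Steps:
g(n) = -1200 (g(n) = 8*((5²*2)*(-3)) = 8*((25*2)*(-3)) = 8*(50*(-3)) = 8*(-150) = -1200)
p(o) = 1200 + o (p(o) = o - 1*(-1200) = o + 1200 = 1200 + o)
(p(7) + (8 + 36)/(38 - 55))*67 = ((1200 + 7) + (8 + 36)/(38 - 55))*67 = (1207 + 44/(-17))*67 = (1207 + 44*(-1/17))*67 = (1207 - 44/17)*67 = (20475/17)*67 = 1371825/17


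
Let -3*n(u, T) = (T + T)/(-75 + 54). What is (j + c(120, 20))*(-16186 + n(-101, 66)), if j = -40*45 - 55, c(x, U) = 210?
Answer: 79867570/3 ≈ 2.6623e+7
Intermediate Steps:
j = -1855 (j = -1800 - 55 = -1855)
n(u, T) = 2*T/63 (n(u, T) = -(T + T)/(3*(-75 + 54)) = -2*T/(3*(-21)) = -2*T*(-1)/(3*21) = -(-2)*T/63 = 2*T/63)
(j + c(120, 20))*(-16186 + n(-101, 66)) = (-1855 + 210)*(-16186 + (2/63)*66) = -1645*(-16186 + 44/21) = -1645*(-339862/21) = 79867570/3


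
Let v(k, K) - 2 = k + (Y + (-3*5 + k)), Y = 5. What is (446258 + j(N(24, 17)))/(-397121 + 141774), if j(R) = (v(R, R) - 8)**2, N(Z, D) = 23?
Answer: -447158/255347 ≈ -1.7512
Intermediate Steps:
v(k, K) = -8 + 2*k (v(k, K) = 2 + (k + (5 + (-3*5 + k))) = 2 + (k + (5 + (-15 + k))) = 2 + (k + (-10 + k)) = 2 + (-10 + 2*k) = -8 + 2*k)
j(R) = (-16 + 2*R)**2 (j(R) = ((-8 + 2*R) - 8)**2 = (-16 + 2*R)**2)
(446258 + j(N(24, 17)))/(-397121 + 141774) = (446258 + 4*(-8 + 23)**2)/(-397121 + 141774) = (446258 + 4*15**2)/(-255347) = (446258 + 4*225)*(-1/255347) = (446258 + 900)*(-1/255347) = 447158*(-1/255347) = -447158/255347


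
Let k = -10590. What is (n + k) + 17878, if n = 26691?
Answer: 33979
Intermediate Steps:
(n + k) + 17878 = (26691 - 10590) + 17878 = 16101 + 17878 = 33979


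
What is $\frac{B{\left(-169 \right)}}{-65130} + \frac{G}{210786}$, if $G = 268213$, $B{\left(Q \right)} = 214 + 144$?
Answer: $\frac{966291739}{762694010} \approx 1.2669$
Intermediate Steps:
$B{\left(Q \right)} = 358$
$\frac{B{\left(-169 \right)}}{-65130} + \frac{G}{210786} = \frac{358}{-65130} + \frac{268213}{210786} = 358 \left(- \frac{1}{65130}\right) + 268213 \cdot \frac{1}{210786} = - \frac{179}{32565} + \frac{268213}{210786} = \frac{966291739}{762694010}$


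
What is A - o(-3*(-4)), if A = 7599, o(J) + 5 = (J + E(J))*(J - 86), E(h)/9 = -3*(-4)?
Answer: 16484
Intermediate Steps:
E(h) = 108 (E(h) = 9*(-3*(-4)) = 9*12 = 108)
o(J) = -5 + (-86 + J)*(108 + J) (o(J) = -5 + (J + 108)*(J - 86) = -5 + (108 + J)*(-86 + J) = -5 + (-86 + J)*(108 + J))
A - o(-3*(-4)) = 7599 - (-9293 + (-3*(-4))**2 + 22*(-3*(-4))) = 7599 - (-9293 + 12**2 + 22*12) = 7599 - (-9293 + 144 + 264) = 7599 - 1*(-8885) = 7599 + 8885 = 16484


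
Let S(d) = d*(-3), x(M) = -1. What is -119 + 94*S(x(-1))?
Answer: 163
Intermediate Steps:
S(d) = -3*d
-119 + 94*S(x(-1)) = -119 + 94*(-3*(-1)) = -119 + 94*3 = -119 + 282 = 163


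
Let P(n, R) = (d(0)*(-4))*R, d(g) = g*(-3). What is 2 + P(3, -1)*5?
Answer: 2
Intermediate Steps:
d(g) = -3*g
P(n, R) = 0 (P(n, R) = (-3*0*(-4))*R = (0*(-4))*R = 0*R = 0)
2 + P(3, -1)*5 = 2 + 0*5 = 2 + 0 = 2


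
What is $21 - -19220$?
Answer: $19241$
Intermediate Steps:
$21 - -19220 = 21 + 19220 = 19241$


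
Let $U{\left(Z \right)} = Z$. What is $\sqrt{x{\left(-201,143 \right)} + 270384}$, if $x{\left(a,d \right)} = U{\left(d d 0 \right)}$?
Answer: $4 \sqrt{16899} \approx 519.98$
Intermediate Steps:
$x{\left(a,d \right)} = 0$ ($x{\left(a,d \right)} = d d 0 = d^{2} \cdot 0 = 0$)
$\sqrt{x{\left(-201,143 \right)} + 270384} = \sqrt{0 + 270384} = \sqrt{270384} = 4 \sqrt{16899}$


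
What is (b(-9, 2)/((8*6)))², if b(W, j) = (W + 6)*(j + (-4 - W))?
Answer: 49/256 ≈ 0.19141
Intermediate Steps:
b(W, j) = (6 + W)*(-4 + j - W)
(b(-9, 2)/((8*6)))² = ((-24 - 1*(-9)² - 10*(-9) + 6*2 - 9*2)/((8*6)))² = ((-24 - 1*81 + 90 + 12 - 18)/48)² = ((-24 - 81 + 90 + 12 - 18)*(1/48))² = (-21*1/48)² = (-7/16)² = 49/256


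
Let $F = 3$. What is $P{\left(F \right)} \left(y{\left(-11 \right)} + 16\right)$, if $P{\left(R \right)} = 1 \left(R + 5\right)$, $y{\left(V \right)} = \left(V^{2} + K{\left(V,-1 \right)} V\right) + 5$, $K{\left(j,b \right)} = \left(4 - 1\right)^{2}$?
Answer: $344$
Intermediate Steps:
$K{\left(j,b \right)} = 9$ ($K{\left(j,b \right)} = 3^{2} = 9$)
$y{\left(V \right)} = 5 + V^{2} + 9 V$ ($y{\left(V \right)} = \left(V^{2} + 9 V\right) + 5 = 5 + V^{2} + 9 V$)
$P{\left(R \right)} = 5 + R$ ($P{\left(R \right)} = 1 \left(5 + R\right) = 5 + R$)
$P{\left(F \right)} \left(y{\left(-11 \right)} + 16\right) = \left(5 + 3\right) \left(\left(5 + \left(-11\right)^{2} + 9 \left(-11\right)\right) + 16\right) = 8 \left(\left(5 + 121 - 99\right) + 16\right) = 8 \left(27 + 16\right) = 8 \cdot 43 = 344$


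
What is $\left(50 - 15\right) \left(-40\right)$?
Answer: $-1400$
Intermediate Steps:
$\left(50 - 15\right) \left(-40\right) = 35 \left(-40\right) = -1400$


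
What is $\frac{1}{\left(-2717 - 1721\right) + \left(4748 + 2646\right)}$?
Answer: $\frac{1}{2956} \approx 0.0003383$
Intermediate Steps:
$\frac{1}{\left(-2717 - 1721\right) + \left(4748 + 2646\right)} = \frac{1}{\left(-2717 - 1721\right) + 7394} = \frac{1}{-4438 + 7394} = \frac{1}{2956}$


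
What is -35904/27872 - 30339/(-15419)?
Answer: 9125151/13429949 ≈ 0.67946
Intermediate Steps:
-35904/27872 - 30339/(-15419) = -35904*1/27872 - 30339*(-1/15419) = -1122/871 + 30339/15419 = 9125151/13429949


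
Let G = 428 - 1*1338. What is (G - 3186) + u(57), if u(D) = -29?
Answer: -4125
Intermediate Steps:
G = -910 (G = 428 - 1338 = -910)
(G - 3186) + u(57) = (-910 - 3186) - 29 = -4096 - 29 = -4125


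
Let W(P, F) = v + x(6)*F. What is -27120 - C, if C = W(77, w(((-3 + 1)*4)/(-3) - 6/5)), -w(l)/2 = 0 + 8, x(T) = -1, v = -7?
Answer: -27129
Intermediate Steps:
w(l) = -16 (w(l) = -2*(0 + 8) = -2*8 = -16)
W(P, F) = -7 - F
C = 9 (C = -7 - 1*(-16) = -7 + 16 = 9)
-27120 - C = -27120 - 1*9 = -27120 - 9 = -27129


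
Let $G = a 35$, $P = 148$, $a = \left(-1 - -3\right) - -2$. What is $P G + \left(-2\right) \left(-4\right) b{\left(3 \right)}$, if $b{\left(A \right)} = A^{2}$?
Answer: $20792$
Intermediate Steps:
$a = 4$ ($a = \left(-1 + 3\right) + 2 = 2 + 2 = 4$)
$G = 140$ ($G = 4 \cdot 35 = 140$)
$P G + \left(-2\right) \left(-4\right) b{\left(3 \right)} = 148 \cdot 140 + \left(-2\right) \left(-4\right) 3^{2} = 20720 + 8 \cdot 9 = 20720 + 72 = 20792$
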